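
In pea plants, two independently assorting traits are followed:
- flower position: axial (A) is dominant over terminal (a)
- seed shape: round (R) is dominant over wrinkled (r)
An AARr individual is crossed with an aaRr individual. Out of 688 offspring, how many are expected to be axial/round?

Dihybrid cross AARr × aaRr — consider each gene separately:
flower position: AA × aa → 4 Aa → 4 A_ (out of 4)
seed shape: Rr × Rr → 1 RR, 2 Rr, 1 rr → 3 R_ : 1 rr (out of 4)
Combine (counts out of 4 × 4 = 16): axial/round (A_R_) = 4×3 = 12; axial/wrinkled (A_rr) = 4×1 = 4
Phenotype counts (out of 16): 12 axial/round, 4 axial/wrinkled
axial/round: 12 out of 16 → fraction 3/4
Expected count = 3/4 × 688 = 516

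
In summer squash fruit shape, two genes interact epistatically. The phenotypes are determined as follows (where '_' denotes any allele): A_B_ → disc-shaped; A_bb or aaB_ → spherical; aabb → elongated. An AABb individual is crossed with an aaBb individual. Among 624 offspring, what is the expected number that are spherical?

Cross: AABb × aaBb — consider each gene separately:
A gene: AA × aa → 4 Aa → 4 A_ (out of 4)
B gene: Bb × Bb → 1 BB, 2 Bb, 1 bb → 3 B_ : 1 bb (out of 4)
Genotype classes (out of 4 × 4 = 16): A_B_ = 4×3 = 12; A_bb = 4×1 = 4
Apply the phenotype rules: A_B_ (12) → disc-shaped; A_bb (4) → spherical
Phenotype counts (out of 16): 12 disc-shaped, 4 spherical
spherical: 4 out of 16 → fraction 1/4
Expected count = 1/4 × 624 = 156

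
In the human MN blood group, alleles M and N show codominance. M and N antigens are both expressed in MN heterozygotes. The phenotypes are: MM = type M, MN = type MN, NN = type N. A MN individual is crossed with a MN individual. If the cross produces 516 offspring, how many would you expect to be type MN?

Punnett square for MN × MN:
Offspring genotypes: 1 MM, 2 MN, 1 NN
Phenotype counts: 1 type M, 2 type MN, 1 type N
type MN: 2 out of 4 → fraction 1/2
Expected count = 1/2 × 516 = 258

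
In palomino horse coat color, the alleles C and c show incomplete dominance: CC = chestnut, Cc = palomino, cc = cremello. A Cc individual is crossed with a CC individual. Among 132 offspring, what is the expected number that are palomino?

Punnett square for Cc × CC:
Offspring genotypes: 2 CC, 2 Cc
Phenotype counts: 2 chestnut, 2 palomino
palomino: 2 out of 4 → fraction 1/2
Expected count = 1/2 × 132 = 66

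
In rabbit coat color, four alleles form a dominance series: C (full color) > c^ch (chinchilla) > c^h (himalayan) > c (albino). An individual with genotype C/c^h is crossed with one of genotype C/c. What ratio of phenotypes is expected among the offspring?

Cross: C/c^h × C/c
Allele dominance: C > c^ch > c^h > c
Offspring genotypes: 1 C/C, 1 C/c, 1 C/c^h, 1 c^h/c
Phenotype counts: 3 full color, 1 himalayan
Ratio: 3 full color : 1 himalayan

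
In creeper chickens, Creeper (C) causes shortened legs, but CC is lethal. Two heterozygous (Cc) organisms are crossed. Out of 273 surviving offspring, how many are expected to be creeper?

Cross: Cc × Cc
Punnett square offspring (before lethality): 1 CC, 2 Cc, 1 cc
The CC genotype is lethal (embryos die); surviving offspring: 2 Cc, 1 cc
creeper: 2 out of 3 → fraction 2/3
Expected count = 2/3 × 273 = 182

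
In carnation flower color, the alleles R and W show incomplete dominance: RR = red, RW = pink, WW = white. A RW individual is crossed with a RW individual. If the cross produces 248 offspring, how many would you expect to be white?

Punnett square for RW × RW:
Offspring genotypes: 1 RR, 2 RW, 1 WW
Phenotype counts: 1 red, 2 pink, 1 white
white: 1 out of 4 → fraction 1/4
Expected count = 1/4 × 248 = 62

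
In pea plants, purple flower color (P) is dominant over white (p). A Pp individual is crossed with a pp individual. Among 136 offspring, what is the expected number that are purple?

Punnett square for Pp × pp:
Offspring genotypes: 2 Pp, 2 pp
purple: 2, white: 2
purple: 2 out of 4 → fraction 1/2
Expected count = 1/2 × 136 = 68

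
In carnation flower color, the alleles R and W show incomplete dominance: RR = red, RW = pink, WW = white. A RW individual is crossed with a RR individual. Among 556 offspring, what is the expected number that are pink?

Punnett square for RW × RR:
Offspring genotypes: 2 RR, 2 RW
Phenotype counts: 2 red, 2 pink
pink: 2 out of 4 → fraction 1/2
Expected count = 1/2 × 556 = 278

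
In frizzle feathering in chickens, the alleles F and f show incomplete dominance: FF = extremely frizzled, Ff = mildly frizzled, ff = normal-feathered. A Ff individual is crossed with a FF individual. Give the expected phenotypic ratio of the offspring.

Punnett square for Ff × FF:
Offspring genotypes: 2 FF, 2 Ff
Phenotype counts: 2 extremely frizzled, 2 mildly frizzled
Ratio: 1 extremely frizzled : 1 mildly frizzled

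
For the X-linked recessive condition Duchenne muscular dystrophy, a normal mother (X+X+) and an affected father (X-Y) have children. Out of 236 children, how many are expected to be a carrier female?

Cross: X+X+ × X-Y
Offspring: 2 X+X-, 2 X+Y
Probability of a carrier female: 2/4 = 1/2
Expected count = 1/2 × 236 = 118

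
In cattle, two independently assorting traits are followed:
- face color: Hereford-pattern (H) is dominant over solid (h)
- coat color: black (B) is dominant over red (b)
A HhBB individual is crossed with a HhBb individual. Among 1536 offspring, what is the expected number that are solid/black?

Dihybrid cross HhBB × HhBb — consider each gene separately:
face color: Hh × Hh → 1 HH, 2 Hh, 1 hh → 3 H_ : 1 hh (out of 4)
coat color: BB × Bb → 2 BB, 2 Bb → 4 B_ (out of 4)
Combine (counts out of 4 × 4 = 16): Hereford-pattern/black (H_B_) = 3×4 = 12; solid/black (hhB_) = 1×4 = 4
Phenotype counts (out of 16): 12 Hereford-pattern/black, 4 solid/black
solid/black: 4 out of 16 → fraction 1/4
Expected count = 1/4 × 1536 = 384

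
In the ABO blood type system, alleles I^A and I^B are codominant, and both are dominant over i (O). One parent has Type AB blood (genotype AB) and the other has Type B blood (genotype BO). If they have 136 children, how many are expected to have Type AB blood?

Cross: AB × BO
Possible offspring genotypes: 1 AB, 1 AO, 1 BB, 1 BO
Blood type counts: 1 Type AB, 1 Type A, 2 Type B
Probability of Type AB: 1/4
Expected count = 1/4 × 136 = 34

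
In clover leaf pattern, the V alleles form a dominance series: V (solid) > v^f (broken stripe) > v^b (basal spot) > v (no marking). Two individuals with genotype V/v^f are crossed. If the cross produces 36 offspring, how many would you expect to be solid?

Cross: V/v^f × V/v^f
Allele dominance: V > v^f > v^b > v
Offspring genotypes: 1 V/V, 2 V/v^f, 1 v^f/v^f
Phenotype counts: 3 solid, 1 broken stripe
solid: 3 out of 4 → fraction 3/4
Expected count = 3/4 × 36 = 27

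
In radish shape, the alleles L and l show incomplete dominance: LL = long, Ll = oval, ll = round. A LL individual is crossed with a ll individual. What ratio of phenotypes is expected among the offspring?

Punnett square for LL × ll:
Offspring genotypes: 4 Ll
Phenotype counts: 4 oval
Ratio: all oval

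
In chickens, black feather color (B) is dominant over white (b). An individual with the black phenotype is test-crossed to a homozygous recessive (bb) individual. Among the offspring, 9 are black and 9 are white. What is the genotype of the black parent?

Test cross: ? × bb
Offspring: 9 black, 9 white — approximately 1:1.
A 1:1 ratio in a test cross indicates the unknown parent is heterozygous (Bb).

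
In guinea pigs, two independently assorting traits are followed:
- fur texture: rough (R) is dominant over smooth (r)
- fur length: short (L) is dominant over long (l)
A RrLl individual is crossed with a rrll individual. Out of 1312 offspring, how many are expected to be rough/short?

Dihybrid cross RrLl × rrll — consider each gene separately:
fur texture: Rr × rr → 2 Rr, 2 rr → 2 R_ : 2 rr (out of 4)
fur length: Ll × ll → 2 Ll, 2 ll → 2 L_ : 2 ll (out of 4)
Combine (counts out of 4 × 4 = 16): rough/short (R_L_) = 2×2 = 4; rough/long (R_ll) = 2×2 = 4; smooth/short (rrL_) = 2×2 = 4; smooth/long (rrll) = 2×2 = 4
Phenotype counts (out of 16): 4 rough/short, 4 rough/long, 4 smooth/short, 4 smooth/long
rough/short: 4 out of 16 → fraction 1/4
Expected count = 1/4 × 1312 = 328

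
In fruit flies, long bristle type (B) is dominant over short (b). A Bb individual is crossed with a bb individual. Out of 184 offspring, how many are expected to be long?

Punnett square for Bb × bb:
Offspring genotypes: 2 Bb, 2 bb
long: 2, short: 2
long: 2 out of 4 → fraction 1/2
Expected count = 1/2 × 184 = 92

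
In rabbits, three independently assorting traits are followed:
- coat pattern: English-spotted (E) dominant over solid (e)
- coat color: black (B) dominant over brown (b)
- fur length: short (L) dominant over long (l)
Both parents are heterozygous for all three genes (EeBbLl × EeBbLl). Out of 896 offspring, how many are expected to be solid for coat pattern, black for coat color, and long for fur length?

Trihybrid cross: EeBbLl × EeBbLl
Each trait segregates independently with a 3:1 phenotypic ratio, so each gene contributes 3/4 (dominant) or 1/4 (recessive).
Target: solid (coat pattern), black (coat color), long (fur length)
Probability = product of independent per-trait probabilities
= 1/4 × 3/4 × 1/4 = 3/64
Expected count = 3/64 × 896 = 42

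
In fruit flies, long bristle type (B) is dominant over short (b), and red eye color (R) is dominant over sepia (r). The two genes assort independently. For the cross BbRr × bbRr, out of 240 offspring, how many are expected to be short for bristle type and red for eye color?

Dihybrid cross BbRr × bbRr — consider each gene separately:
bristle type: Bb × bb → 2 Bb, 2 bb → 2 B_ : 2 bb (out of 4)
eye color: Rr × Rr → 1 RR, 2 Rr, 1 rr → 3 R_ : 1 rr (out of 4)
Looking for: short (bb) and red (R_)
P(short) = 2/4, P(red) = 3/4
P(both) = 2/4 × 3/4 = 6/16 = 3/8
Expected count = 3/8 × 240 = 90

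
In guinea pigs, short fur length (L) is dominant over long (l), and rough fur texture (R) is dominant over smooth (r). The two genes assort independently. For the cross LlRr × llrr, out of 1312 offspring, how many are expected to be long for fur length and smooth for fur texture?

Dihybrid cross LlRr × llrr — consider each gene separately:
fur length: Ll × ll → 2 Ll, 2 ll → 2 L_ : 2 ll (out of 4)
fur texture: Rr × rr → 2 Rr, 2 rr → 2 R_ : 2 rr (out of 4)
Looking for: long (ll) and smooth (rr)
P(long) = 2/4, P(smooth) = 2/4
P(both) = 2/4 × 2/4 = 4/16 = 1/4
Expected count = 1/4 × 1312 = 328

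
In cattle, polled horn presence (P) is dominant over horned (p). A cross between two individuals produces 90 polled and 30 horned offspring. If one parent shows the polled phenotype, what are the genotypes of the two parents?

Observed offspring: 90 polled, 30 horned
The observed ratio simplifies to 3:1. Horned (pp) offspring appear, so each parent must contribute one p allele. The parent stated to show polled carries P, so it is Pp. The other parent is then either Pp or pp: Pp × pp would give a 1:1 split, whereas Pp × Pp gives 3:1 — matching the data. So both parents are heterozygous (Pp × Pp).
Parent genotypes: Pp × Pp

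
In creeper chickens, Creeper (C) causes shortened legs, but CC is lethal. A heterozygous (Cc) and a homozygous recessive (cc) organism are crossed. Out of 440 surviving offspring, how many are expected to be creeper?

Cross: Cc × cc
Punnett square offspring (before lethality): 2 Cc, 2 cc
No CC offspring are produced in this cross.
creeper: 2 out of 4 → fraction 1/2
Expected count = 1/2 × 440 = 220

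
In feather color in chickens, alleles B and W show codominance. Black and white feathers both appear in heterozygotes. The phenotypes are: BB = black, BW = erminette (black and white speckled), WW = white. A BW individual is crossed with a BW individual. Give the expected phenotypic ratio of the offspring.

Punnett square for BW × BW:
Offspring genotypes: 1 BB, 2 BW, 1 WW
Phenotype counts: 1 black, 2 erminette (black and white speckled), 1 white
Ratio: 1 black : 2 erminette (black and white speckled) : 1 white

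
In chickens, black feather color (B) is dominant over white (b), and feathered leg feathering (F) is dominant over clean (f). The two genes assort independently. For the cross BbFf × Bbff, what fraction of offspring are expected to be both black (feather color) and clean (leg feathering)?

Dihybrid cross BbFf × Bbff — consider each gene separately:
feather color: Bb × Bb → 1 BB, 2 Bb, 1 bb → 3 B_ : 1 bb (out of 4)
leg feathering: Ff × ff → 2 Ff, 2 ff → 2 F_ : 2 ff (out of 4)
Looking for: black (B_) and clean (ff)
P(black) = 3/4, P(clean) = 2/4
P(both) = 3/4 × 2/4 = 6/16 = 3/8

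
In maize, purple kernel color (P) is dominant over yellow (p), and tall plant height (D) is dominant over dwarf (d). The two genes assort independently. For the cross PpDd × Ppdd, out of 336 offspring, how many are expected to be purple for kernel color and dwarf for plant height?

Dihybrid cross PpDd × Ppdd — consider each gene separately:
kernel color: Pp × Pp → 1 PP, 2 Pp, 1 pp → 3 P_ : 1 pp (out of 4)
plant height: Dd × dd → 2 Dd, 2 dd → 2 D_ : 2 dd (out of 4)
Looking for: purple (P_) and dwarf (dd)
P(purple) = 3/4, P(dwarf) = 2/4
P(both) = 3/4 × 2/4 = 6/16 = 3/8
Expected count = 3/8 × 336 = 126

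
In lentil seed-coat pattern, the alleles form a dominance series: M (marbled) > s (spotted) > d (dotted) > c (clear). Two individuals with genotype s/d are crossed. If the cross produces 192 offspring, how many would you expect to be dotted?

Cross: s/d × s/d
Allele dominance: M > s > d > c
Offspring genotypes: 1 s/s, 2 s/d, 1 d/d
Phenotype counts: 3 spotted, 1 dotted
dotted: 1 out of 4 → fraction 1/4
Expected count = 1/4 × 192 = 48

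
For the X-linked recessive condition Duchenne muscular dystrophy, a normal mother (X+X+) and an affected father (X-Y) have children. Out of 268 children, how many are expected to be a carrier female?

Cross: X+X+ × X-Y
Offspring: 2 X+X-, 2 X+Y
Probability of a carrier female: 2/4 = 1/2
Expected count = 1/2 × 268 = 134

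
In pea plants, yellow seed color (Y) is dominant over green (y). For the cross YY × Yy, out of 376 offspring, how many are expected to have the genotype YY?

Punnett square for YY × Yy:
Offspring genotypes: 2 YY, 2 Yy
Total offspring: 4
Count with target: 2
Probability: 2/4 = 1/2
Expected count = 1/2 × 376 = 188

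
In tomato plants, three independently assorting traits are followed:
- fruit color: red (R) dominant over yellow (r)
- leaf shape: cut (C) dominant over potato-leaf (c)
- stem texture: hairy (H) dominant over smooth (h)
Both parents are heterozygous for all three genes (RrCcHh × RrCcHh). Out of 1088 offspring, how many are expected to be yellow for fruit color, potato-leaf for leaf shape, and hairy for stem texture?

Trihybrid cross: RrCcHh × RrCcHh
Each trait segregates independently with a 3:1 phenotypic ratio, so each gene contributes 3/4 (dominant) or 1/4 (recessive).
Target: yellow (fruit color), potato-leaf (leaf shape), hairy (stem texture)
Probability = product of independent per-trait probabilities
= 1/4 × 1/4 × 3/4 = 3/64
Expected count = 3/64 × 1088 = 51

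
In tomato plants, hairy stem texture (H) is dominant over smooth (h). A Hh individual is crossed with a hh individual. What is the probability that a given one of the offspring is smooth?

Punnett square for Hh × hh:
Offspring genotypes: 2 Hh, 2 hh
hairy: 2, smooth: 2
smooth: 2 out of 4
Probability: 2/4 = 1/2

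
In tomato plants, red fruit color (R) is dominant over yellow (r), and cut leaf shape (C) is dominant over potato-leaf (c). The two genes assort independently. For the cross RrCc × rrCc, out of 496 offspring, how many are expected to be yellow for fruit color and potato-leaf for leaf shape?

Dihybrid cross RrCc × rrCc — consider each gene separately:
fruit color: Rr × rr → 2 Rr, 2 rr → 2 R_ : 2 rr (out of 4)
leaf shape: Cc × Cc → 1 CC, 2 Cc, 1 cc → 3 C_ : 1 cc (out of 4)
Looking for: yellow (rr) and potato-leaf (cc)
P(yellow) = 2/4, P(potato-leaf) = 1/4
P(both) = 2/4 × 1/4 = 2/16 = 1/8
Expected count = 1/8 × 496 = 62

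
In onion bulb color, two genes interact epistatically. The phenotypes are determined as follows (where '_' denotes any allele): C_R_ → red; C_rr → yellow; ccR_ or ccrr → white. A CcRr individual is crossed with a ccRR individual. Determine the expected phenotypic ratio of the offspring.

Cross: CcRr × ccRR — consider each gene separately:
C gene: Cc × cc → 2 Cc, 2 cc → 2 C_ : 2 cc (out of 4)
R gene: Rr × RR → 2 RR, 2 Rr → 4 R_ (out of 4)
Genotype classes (out of 4 × 4 = 16): C_R_ = 2×4 = 8; ccR_ = 2×4 = 8
Apply the phenotype rules: C_R_ (8) → red; ccR_ (8) → white
Phenotype counts (out of 16): 8 red, 8 white
Ratio: 1 red : 1 white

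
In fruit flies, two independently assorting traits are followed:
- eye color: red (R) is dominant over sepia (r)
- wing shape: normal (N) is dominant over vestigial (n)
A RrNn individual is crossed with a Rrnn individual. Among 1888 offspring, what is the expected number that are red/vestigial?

Dihybrid cross RrNn × Rrnn — consider each gene separately:
eye color: Rr × Rr → 1 RR, 2 Rr, 1 rr → 3 R_ : 1 rr (out of 4)
wing shape: Nn × nn → 2 Nn, 2 nn → 2 N_ : 2 nn (out of 4)
Combine (counts out of 4 × 4 = 16): red/normal (R_N_) = 3×2 = 6; red/vestigial (R_nn) = 3×2 = 6; sepia/normal (rrN_) = 1×2 = 2; sepia/vestigial (rrnn) = 1×2 = 2
Phenotype counts (out of 16): 6 red/normal, 6 red/vestigial, 2 sepia/normal, 2 sepia/vestigial
red/vestigial: 6 out of 16 → fraction 3/8
Expected count = 3/8 × 1888 = 708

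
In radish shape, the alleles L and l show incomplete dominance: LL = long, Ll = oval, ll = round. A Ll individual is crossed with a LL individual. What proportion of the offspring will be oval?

Punnett square for Ll × LL:
Offspring genotypes: 2 LL, 2 Ll
Phenotype counts: 2 long, 2 oval
oval: 2 out of 4
Probability: 2/4 = 1/2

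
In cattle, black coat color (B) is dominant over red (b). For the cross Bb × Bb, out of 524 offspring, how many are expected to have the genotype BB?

Punnett square for Bb × Bb:
Offspring genotypes: 1 BB, 2 Bb, 1 bb
Total offspring: 4
Count with target: 1
Probability: 1/4
Expected count = 1/4 × 524 = 131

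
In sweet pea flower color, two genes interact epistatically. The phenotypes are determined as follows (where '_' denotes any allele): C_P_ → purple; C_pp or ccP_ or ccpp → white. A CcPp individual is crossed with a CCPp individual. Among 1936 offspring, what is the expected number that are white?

Cross: CcPp × CCPp — consider each gene separately:
C gene: Cc × CC → 2 CC, 2 Cc → 4 C_ (out of 4)
P gene: Pp × Pp → 1 PP, 2 Pp, 1 pp → 3 P_ : 1 pp (out of 4)
Genotype classes (out of 4 × 4 = 16): C_P_ = 4×3 = 12; C_pp = 4×1 = 4
Apply the phenotype rules: C_P_ (12) → purple; C_pp (4) → white
Phenotype counts (out of 16): 12 purple, 4 white
white: 4 out of 16 → fraction 1/4
Expected count = 1/4 × 1936 = 484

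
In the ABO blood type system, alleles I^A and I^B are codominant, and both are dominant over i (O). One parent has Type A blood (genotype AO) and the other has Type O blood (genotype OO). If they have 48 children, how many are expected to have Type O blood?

Cross: AO × OO
Possible offspring genotypes: 2 AO, 2 OO
Blood type counts: 2 Type A, 2 Type O
Probability of Type O: 2/4 = 1/2
Expected count = 1/2 × 48 = 24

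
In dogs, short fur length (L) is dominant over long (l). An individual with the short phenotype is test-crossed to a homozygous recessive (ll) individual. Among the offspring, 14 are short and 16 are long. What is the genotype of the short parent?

Test cross: ? × ll
Offspring: 14 short, 16 long — approximately 1:1.
A 1:1 ratio in a test cross indicates the unknown parent is heterozygous (Ll).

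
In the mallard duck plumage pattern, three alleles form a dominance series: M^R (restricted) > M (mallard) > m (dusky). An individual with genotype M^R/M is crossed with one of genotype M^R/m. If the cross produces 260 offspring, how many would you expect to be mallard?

Cross: M^R/M × M^R/m
Allele dominance: M^R > M > m
Offspring genotypes: 1 M^R/M^R, 1 M^R/m, 1 M^R/M, 1 M/m
Phenotype counts: 3 restricted, 1 mallard
mallard: 1 out of 4 → fraction 1/4
Expected count = 1/4 × 260 = 65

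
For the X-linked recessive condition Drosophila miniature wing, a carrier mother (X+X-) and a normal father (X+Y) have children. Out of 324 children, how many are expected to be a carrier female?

Cross: X+X- × X+Y
Offspring: 1 X+X+, 1 X+Y, 1 X+X-, 1 X-Y
Probability of a carrier female: 1/4
Expected count = 1/4 × 324 = 81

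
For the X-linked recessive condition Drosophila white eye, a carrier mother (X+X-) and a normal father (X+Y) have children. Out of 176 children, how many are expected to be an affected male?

Cross: X+X- × X+Y
Offspring: 1 X+X+, 1 X+Y, 1 X+X-, 1 X-Y
Probability of an affected male: 1/4
Expected count = 1/4 × 176 = 44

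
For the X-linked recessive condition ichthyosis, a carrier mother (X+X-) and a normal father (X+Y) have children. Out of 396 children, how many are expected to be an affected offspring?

Cross: X+X- × X+Y
Offspring: 1 X+X+, 1 X+Y, 1 X+X-, 1 X-Y
Probability of an affected offspring: 1/4
Expected count = 1/4 × 396 = 99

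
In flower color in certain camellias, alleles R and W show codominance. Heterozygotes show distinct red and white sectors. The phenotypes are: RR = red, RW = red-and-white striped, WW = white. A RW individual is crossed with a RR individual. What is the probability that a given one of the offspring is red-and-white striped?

Punnett square for RW × RR:
Offspring genotypes: 2 RR, 2 RW
Phenotype counts: 2 red, 2 red-and-white striped
red-and-white striped: 2 out of 4
Probability: 2/4 = 1/2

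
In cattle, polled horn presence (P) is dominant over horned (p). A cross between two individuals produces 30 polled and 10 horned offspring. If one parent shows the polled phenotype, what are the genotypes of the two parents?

Observed offspring: 30 polled, 10 horned
The observed ratio simplifies to 3:1. Horned (pp) offspring appear, so each parent must contribute one p allele. The parent stated to show polled carries P, so it is Pp. The other parent is then either Pp or pp: Pp × pp would give a 1:1 split, whereas Pp × Pp gives 3:1 — matching the data. So both parents are heterozygous (Pp × Pp).
Parent genotypes: Pp × Pp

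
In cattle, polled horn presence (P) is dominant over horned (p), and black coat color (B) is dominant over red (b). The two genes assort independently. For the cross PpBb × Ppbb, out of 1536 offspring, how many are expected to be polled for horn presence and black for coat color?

Dihybrid cross PpBb × Ppbb — consider each gene separately:
horn presence: Pp × Pp → 1 PP, 2 Pp, 1 pp → 3 P_ : 1 pp (out of 4)
coat color: Bb × bb → 2 Bb, 2 bb → 2 B_ : 2 bb (out of 4)
Looking for: polled (P_) and black (B_)
P(polled) = 3/4, P(black) = 2/4
P(both) = 3/4 × 2/4 = 6/16 = 3/8
Expected count = 3/8 × 1536 = 576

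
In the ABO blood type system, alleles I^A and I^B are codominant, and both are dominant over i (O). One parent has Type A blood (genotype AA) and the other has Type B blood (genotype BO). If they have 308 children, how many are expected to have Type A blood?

Cross: AA × BO
Possible offspring genotypes: 2 AB, 2 AO
Blood type counts: 2 Type AB, 2 Type A
Probability of Type A: 2/4 = 1/2
Expected count = 1/2 × 308 = 154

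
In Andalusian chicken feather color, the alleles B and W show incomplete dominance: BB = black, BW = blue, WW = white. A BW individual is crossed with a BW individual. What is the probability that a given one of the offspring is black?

Punnett square for BW × BW:
Offspring genotypes: 1 BB, 2 BW, 1 WW
Phenotype counts: 1 black, 2 blue, 1 white
black: 1 out of 4
Probability: 1/4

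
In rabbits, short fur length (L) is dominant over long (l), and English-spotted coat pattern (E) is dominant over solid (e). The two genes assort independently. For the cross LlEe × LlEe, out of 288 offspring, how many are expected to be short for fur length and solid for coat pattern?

Dihybrid cross LlEe × LlEe — consider each gene separately:
fur length: Ll × Ll → 1 LL, 2 Ll, 1 ll → 3 L_ : 1 ll (out of 4)
coat pattern: Ee × Ee → 1 EE, 2 Ee, 1 ee → 3 E_ : 1 ee (out of 4)
Looking for: short (L_) and solid (ee)
P(short) = 3/4, P(solid) = 1/4
P(both) = 3/4 × 1/4 = 3/16
Expected count = 3/16 × 288 = 54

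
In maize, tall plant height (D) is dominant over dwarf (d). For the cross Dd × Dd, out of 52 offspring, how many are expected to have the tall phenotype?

Punnett square for Dd × Dd:
Offspring genotypes: 1 DD, 2 Dd, 1 dd
Total offspring: 4
Count with target: 3
Probability: 3/4
Expected count = 3/4 × 52 = 39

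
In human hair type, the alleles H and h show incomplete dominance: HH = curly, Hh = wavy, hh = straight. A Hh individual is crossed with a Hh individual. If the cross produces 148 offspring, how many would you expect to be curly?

Punnett square for Hh × Hh:
Offspring genotypes: 1 HH, 2 Hh, 1 hh
Phenotype counts: 1 curly, 2 wavy, 1 straight
curly: 1 out of 4 → fraction 1/4
Expected count = 1/4 × 148 = 37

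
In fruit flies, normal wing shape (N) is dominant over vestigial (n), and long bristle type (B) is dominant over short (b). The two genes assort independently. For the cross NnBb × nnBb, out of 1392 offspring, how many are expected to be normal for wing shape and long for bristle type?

Dihybrid cross NnBb × nnBb — consider each gene separately:
wing shape: Nn × nn → 2 Nn, 2 nn → 2 N_ : 2 nn (out of 4)
bristle type: Bb × Bb → 1 BB, 2 Bb, 1 bb → 3 B_ : 1 bb (out of 4)
Looking for: normal (N_) and long (B_)
P(normal) = 2/4, P(long) = 3/4
P(both) = 2/4 × 3/4 = 6/16 = 3/8
Expected count = 3/8 × 1392 = 522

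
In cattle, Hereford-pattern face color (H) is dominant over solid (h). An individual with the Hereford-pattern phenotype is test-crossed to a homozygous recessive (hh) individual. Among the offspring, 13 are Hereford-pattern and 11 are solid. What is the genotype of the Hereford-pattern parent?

Test cross: ? × hh
Offspring: 13 Hereford-pattern, 11 solid — approximately 1:1.
A 1:1 ratio in a test cross indicates the unknown parent is heterozygous (Hh).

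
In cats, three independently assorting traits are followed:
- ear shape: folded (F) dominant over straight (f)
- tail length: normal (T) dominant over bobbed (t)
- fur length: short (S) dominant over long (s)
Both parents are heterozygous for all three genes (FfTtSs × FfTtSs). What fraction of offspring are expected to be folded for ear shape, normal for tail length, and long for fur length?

Trihybrid cross: FfTtSs × FfTtSs
Each trait segregates independently with a 3:1 phenotypic ratio, so each gene contributes 3/4 (dominant) or 1/4 (recessive).
Target: folded (ear shape), normal (tail length), long (fur length)
Probability = product of independent per-trait probabilities
= 3/4 × 3/4 × 1/4 = 9/64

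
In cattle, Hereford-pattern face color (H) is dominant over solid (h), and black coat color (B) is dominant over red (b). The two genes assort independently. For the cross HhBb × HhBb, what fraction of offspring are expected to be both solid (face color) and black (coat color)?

Dihybrid cross HhBb × HhBb — consider each gene separately:
face color: Hh × Hh → 1 HH, 2 Hh, 1 hh → 3 H_ : 1 hh (out of 4)
coat color: Bb × Bb → 1 BB, 2 Bb, 1 bb → 3 B_ : 1 bb (out of 4)
Looking for: solid (hh) and black (B_)
P(solid) = 1/4, P(black) = 3/4
P(both) = 1/4 × 3/4 = 3/16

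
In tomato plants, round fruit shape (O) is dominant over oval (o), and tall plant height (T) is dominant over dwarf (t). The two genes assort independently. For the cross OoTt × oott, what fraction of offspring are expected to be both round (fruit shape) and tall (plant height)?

Dihybrid cross OoTt × oott — consider each gene separately:
fruit shape: Oo × oo → 2 Oo, 2 oo → 2 O_ : 2 oo (out of 4)
plant height: Tt × tt → 2 Tt, 2 tt → 2 T_ : 2 tt (out of 4)
Looking for: round (O_) and tall (T_)
P(round) = 2/4, P(tall) = 2/4
P(both) = 2/4 × 2/4 = 4/16 = 1/4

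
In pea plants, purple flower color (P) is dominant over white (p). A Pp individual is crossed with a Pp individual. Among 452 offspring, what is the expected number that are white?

Punnett square for Pp × Pp:
Offspring genotypes: 1 PP, 2 Pp, 1 pp
purple: 3, white: 1
white: 1 out of 4 → fraction 1/4
Expected count = 1/4 × 452 = 113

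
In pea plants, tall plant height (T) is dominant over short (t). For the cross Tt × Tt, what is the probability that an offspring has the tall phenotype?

Punnett square for Tt × Tt:
Offspring genotypes: 1 TT, 2 Tt, 1 tt
Total offspring: 4
Count with target: 3
Probability: 3/4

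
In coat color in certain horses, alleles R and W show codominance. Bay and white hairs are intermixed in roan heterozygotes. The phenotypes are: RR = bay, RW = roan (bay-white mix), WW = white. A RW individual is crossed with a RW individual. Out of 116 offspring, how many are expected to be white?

Punnett square for RW × RW:
Offspring genotypes: 1 RR, 2 RW, 1 WW
Phenotype counts: 1 bay, 2 roan (bay-white mix), 1 white
white: 1 out of 4 → fraction 1/4
Expected count = 1/4 × 116 = 29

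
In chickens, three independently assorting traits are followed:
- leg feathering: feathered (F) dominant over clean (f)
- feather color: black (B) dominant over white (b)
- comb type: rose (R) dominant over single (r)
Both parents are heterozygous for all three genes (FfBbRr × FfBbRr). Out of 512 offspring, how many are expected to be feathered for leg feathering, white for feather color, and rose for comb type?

Trihybrid cross: FfBbRr × FfBbRr
Each trait segregates independently with a 3:1 phenotypic ratio, so each gene contributes 3/4 (dominant) or 1/4 (recessive).
Target: feathered (leg feathering), white (feather color), rose (comb type)
Probability = product of independent per-trait probabilities
= 3/4 × 1/4 × 3/4 = 9/64
Expected count = 9/64 × 512 = 72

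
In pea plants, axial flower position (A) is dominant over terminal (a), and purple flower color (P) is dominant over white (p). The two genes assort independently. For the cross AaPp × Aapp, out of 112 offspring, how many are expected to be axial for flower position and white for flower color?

Dihybrid cross AaPp × Aapp — consider each gene separately:
flower position: Aa × Aa → 1 AA, 2 Aa, 1 aa → 3 A_ : 1 aa (out of 4)
flower color: Pp × pp → 2 Pp, 2 pp → 2 P_ : 2 pp (out of 4)
Looking for: axial (A_) and white (pp)
P(axial) = 3/4, P(white) = 2/4
P(both) = 3/4 × 2/4 = 6/16 = 3/8
Expected count = 3/8 × 112 = 42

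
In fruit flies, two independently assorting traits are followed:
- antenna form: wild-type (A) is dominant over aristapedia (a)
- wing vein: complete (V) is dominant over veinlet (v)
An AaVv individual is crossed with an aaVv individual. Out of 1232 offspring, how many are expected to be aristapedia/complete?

Dihybrid cross AaVv × aaVv — consider each gene separately:
antenna form: Aa × aa → 2 Aa, 2 aa → 2 A_ : 2 aa (out of 4)
wing vein: Vv × Vv → 1 VV, 2 Vv, 1 vv → 3 V_ : 1 vv (out of 4)
Combine (counts out of 4 × 4 = 16): wild-type/complete (A_V_) = 2×3 = 6; wild-type/veinlet (A_vv) = 2×1 = 2; aristapedia/complete (aaV_) = 2×3 = 6; aristapedia/veinlet (aavv) = 2×1 = 2
Phenotype counts (out of 16): 6 wild-type/complete, 2 wild-type/veinlet, 6 aristapedia/complete, 2 aristapedia/veinlet
aristapedia/complete: 6 out of 16 → fraction 3/8
Expected count = 3/8 × 1232 = 462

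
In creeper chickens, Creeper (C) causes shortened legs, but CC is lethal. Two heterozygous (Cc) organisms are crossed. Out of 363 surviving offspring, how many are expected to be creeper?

Cross: Cc × Cc
Punnett square offspring (before lethality): 1 CC, 2 Cc, 1 cc
The CC genotype is lethal (embryos die); surviving offspring: 2 Cc, 1 cc
creeper: 2 out of 3 → fraction 2/3
Expected count = 2/3 × 363 = 242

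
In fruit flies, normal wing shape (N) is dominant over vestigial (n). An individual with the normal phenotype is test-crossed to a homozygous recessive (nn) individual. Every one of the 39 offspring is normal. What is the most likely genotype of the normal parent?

Test cross: ? × nn
All offspring are normal.
If the unknown parent were heterozygous (Nn), about half of 39 offspring would be vestigial; none are. The unknown parent is most likely homozygous dominant (NN).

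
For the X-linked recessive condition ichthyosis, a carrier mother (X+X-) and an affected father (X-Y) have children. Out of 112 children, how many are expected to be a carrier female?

Cross: X+X- × X-Y
Offspring: 1 X+X-, 1 X+Y, 1 X-X-, 1 X-Y
Probability of a carrier female: 1/4
Expected count = 1/4 × 112 = 28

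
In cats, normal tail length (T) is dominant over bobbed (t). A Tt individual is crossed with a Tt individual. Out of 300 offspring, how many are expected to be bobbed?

Punnett square for Tt × Tt:
Offspring genotypes: 1 TT, 2 Tt, 1 tt
normal: 3, bobbed: 1
bobbed: 1 out of 4 → fraction 1/4
Expected count = 1/4 × 300 = 75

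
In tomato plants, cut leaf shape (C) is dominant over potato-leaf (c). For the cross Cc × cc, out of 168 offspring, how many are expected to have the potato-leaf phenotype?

Punnett square for Cc × cc:
Offspring genotypes: 2 Cc, 2 cc
Total offspring: 4
Count with target: 2
Probability: 2/4 = 1/2
Expected count = 1/2 × 168 = 84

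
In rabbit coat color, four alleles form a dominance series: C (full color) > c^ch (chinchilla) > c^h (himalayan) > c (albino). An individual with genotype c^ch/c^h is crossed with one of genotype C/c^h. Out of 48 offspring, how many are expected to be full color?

Cross: c^ch/c^h × C/c^h
Allele dominance: C > c^ch > c^h > c
Offspring genotypes: 1 C/c^ch, 1 c^ch/c^h, 1 C/c^h, 1 c^h/c^h
Phenotype counts: 2 full color, 1 chinchilla, 1 himalayan
full color: 2 out of 4 → fraction 1/2
Expected count = 1/2 × 48 = 24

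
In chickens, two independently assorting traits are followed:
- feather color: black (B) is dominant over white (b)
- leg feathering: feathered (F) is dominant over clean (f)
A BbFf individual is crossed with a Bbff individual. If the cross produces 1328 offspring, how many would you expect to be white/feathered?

Dihybrid cross BbFf × Bbff — consider each gene separately:
feather color: Bb × Bb → 1 BB, 2 Bb, 1 bb → 3 B_ : 1 bb (out of 4)
leg feathering: Ff × ff → 2 Ff, 2 ff → 2 F_ : 2 ff (out of 4)
Combine (counts out of 4 × 4 = 16): black/feathered (B_F_) = 3×2 = 6; black/clean (B_ff) = 3×2 = 6; white/feathered (bbF_) = 1×2 = 2; white/clean (bbff) = 1×2 = 2
Phenotype counts (out of 16): 6 black/feathered, 6 black/clean, 2 white/feathered, 2 white/clean
white/feathered: 2 out of 16 → fraction 1/8
Expected count = 1/8 × 1328 = 166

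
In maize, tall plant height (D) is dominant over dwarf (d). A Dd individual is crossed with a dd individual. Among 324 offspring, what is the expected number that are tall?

Punnett square for Dd × dd:
Offspring genotypes: 2 Dd, 2 dd
tall: 2, dwarf: 2
tall: 2 out of 4 → fraction 1/2
Expected count = 1/2 × 324 = 162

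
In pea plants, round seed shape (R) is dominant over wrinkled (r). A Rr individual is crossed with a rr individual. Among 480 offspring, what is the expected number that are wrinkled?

Punnett square for Rr × rr:
Offspring genotypes: 2 Rr, 2 rr
round: 2, wrinkled: 2
wrinkled: 2 out of 4 → fraction 1/2
Expected count = 1/2 × 480 = 240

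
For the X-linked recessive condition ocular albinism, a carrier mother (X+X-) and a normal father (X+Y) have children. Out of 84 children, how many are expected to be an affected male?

Cross: X+X- × X+Y
Offspring: 1 X+X+, 1 X+Y, 1 X+X-, 1 X-Y
Probability of an affected male: 1/4
Expected count = 1/4 × 84 = 21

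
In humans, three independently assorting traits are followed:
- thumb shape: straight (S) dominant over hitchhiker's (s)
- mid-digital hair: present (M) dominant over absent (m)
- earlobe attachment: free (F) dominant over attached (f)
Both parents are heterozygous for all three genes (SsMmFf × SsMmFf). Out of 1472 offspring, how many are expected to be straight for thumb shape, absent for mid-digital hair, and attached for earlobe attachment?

Trihybrid cross: SsMmFf × SsMmFf
Each trait segregates independently with a 3:1 phenotypic ratio, so each gene contributes 3/4 (dominant) or 1/4 (recessive).
Target: straight (thumb shape), absent (mid-digital hair), attached (earlobe attachment)
Probability = product of independent per-trait probabilities
= 3/4 × 1/4 × 1/4 = 3/64
Expected count = 3/64 × 1472 = 69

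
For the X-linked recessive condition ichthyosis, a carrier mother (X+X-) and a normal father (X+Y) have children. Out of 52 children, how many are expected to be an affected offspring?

Cross: X+X- × X+Y
Offspring: 1 X+X+, 1 X+Y, 1 X+X-, 1 X-Y
Probability of an affected offspring: 1/4
Expected count = 1/4 × 52 = 13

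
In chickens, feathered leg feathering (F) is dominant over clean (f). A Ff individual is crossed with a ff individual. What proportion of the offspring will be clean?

Punnett square for Ff × ff:
Offspring genotypes: 2 Ff, 2 ff
feathered: 2, clean: 2
clean: 2 out of 4
Probability: 2/4 = 1/2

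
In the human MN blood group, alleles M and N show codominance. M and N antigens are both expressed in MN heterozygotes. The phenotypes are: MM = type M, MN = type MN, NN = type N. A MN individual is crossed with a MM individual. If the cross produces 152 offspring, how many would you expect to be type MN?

Punnett square for MN × MM:
Offspring genotypes: 2 MM, 2 MN
Phenotype counts: 2 type M, 2 type MN
type MN: 2 out of 4 → fraction 1/2
Expected count = 1/2 × 152 = 76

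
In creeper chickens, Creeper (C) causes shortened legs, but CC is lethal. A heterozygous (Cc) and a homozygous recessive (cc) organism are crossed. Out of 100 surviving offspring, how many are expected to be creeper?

Cross: Cc × cc
Punnett square offspring (before lethality): 2 Cc, 2 cc
No CC offspring are produced in this cross.
creeper: 2 out of 4 → fraction 1/2
Expected count = 1/2 × 100 = 50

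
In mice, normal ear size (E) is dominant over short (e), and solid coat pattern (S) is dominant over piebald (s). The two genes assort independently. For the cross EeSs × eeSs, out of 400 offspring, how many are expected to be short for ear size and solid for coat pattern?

Dihybrid cross EeSs × eeSs — consider each gene separately:
ear size: Ee × ee → 2 Ee, 2 ee → 2 E_ : 2 ee (out of 4)
coat pattern: Ss × Ss → 1 SS, 2 Ss, 1 ss → 3 S_ : 1 ss (out of 4)
Looking for: short (ee) and solid (S_)
P(short) = 2/4, P(solid) = 3/4
P(both) = 2/4 × 3/4 = 6/16 = 3/8
Expected count = 3/8 × 400 = 150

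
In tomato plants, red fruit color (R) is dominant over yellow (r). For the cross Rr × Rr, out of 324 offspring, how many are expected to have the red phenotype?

Punnett square for Rr × Rr:
Offspring genotypes: 1 RR, 2 Rr, 1 rr
Total offspring: 4
Count with target: 3
Probability: 3/4
Expected count = 3/4 × 324 = 243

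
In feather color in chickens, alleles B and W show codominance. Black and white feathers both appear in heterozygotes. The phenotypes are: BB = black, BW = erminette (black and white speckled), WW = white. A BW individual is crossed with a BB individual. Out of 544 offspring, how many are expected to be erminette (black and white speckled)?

Punnett square for BW × BB:
Offspring genotypes: 2 BB, 2 BW
Phenotype counts: 2 black, 2 erminette (black and white speckled)
erminette (black and white speckled): 2 out of 4 → fraction 1/2
Expected count = 1/2 × 544 = 272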